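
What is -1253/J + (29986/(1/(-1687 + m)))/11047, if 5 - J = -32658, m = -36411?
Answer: -37314441532255/360828161 ≈ -1.0341e+5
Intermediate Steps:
J = 32663 (J = 5 - 1*(-32658) = 5 + 32658 = 32663)
-1253/J + (29986/(1/(-1687 + m)))/11047 = -1253/32663 + (29986/(1/(-1687 - 36411)))/11047 = -1253*1/32663 + (29986/(1/(-38098)))*(1/11047) = -1253/32663 + (29986/(-1/38098))*(1/11047) = -1253/32663 + (29986*(-38098))*(1/11047) = -1253/32663 - 1142406628*1/11047 = -1253/32663 - 1142406628/11047 = -37314441532255/360828161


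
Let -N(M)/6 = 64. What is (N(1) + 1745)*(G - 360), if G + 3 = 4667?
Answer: 5857744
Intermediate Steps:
G = 4664 (G = -3 + 4667 = 4664)
N(M) = -384 (N(M) = -6*64 = -384)
(N(1) + 1745)*(G - 360) = (-384 + 1745)*(4664 - 360) = 1361*4304 = 5857744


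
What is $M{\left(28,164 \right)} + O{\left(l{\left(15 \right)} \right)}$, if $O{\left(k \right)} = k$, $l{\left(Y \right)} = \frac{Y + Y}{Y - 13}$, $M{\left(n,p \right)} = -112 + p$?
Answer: $67$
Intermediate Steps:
$l{\left(Y \right)} = \frac{2 Y}{-13 + Y}$
$M{\left(28,164 \right)} + O{\left(l{\left(15 \right)} \right)} = \left(-112 + 164\right) + 2 \cdot 15 \frac{1}{-13 + 15} = 52 + 2 \cdot 15 \cdot \frac{1}{2} = 52 + 15 = 67$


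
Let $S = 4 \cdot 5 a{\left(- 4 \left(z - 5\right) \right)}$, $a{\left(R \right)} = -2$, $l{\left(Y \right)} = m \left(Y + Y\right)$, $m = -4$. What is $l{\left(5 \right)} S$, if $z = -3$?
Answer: $1600$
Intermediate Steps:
$l{\left(Y \right)} = - 8 Y$ ($l{\left(Y \right)} = - 4 \left(Y + Y\right) = - 4 \cdot 2 Y = - 8 Y$)
$S = -40$ ($S = 4 \cdot 5 \left(-2\right) = 20 \left(-2\right) = -40$)
$l{\left(5 \right)} S = \left(-8\right) 5 \left(-40\right) = \left(-40\right) \left(-40\right) = 1600$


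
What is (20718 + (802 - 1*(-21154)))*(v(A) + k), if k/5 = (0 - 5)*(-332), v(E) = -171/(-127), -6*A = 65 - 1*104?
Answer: 44989960654/127 ≈ 3.5425e+8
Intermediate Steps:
A = 13/2 (A = -(65 - 1*104)/6 = -(65 - 104)/6 = -1/6*(-39) = 13/2 ≈ 6.5000)
v(E) = 171/127 (v(E) = -171*(-1/127) = 171/127)
k = 8300 (k = 5*((0 - 5)*(-332)) = 5*(-5*(-332)) = 5*1660 = 8300)
(20718 + (802 - 1*(-21154)))*(v(A) + k) = (20718 + (802 - 1*(-21154)))*(171/127 + 8300) = (20718 + (802 + 21154))*(1054271/127) = (20718 + 21956)*(1054271/127) = 42674*(1054271/127) = 44989960654/127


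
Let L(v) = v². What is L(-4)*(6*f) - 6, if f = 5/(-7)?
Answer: -522/7 ≈ -74.571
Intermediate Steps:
f = -5/7 (f = 5*(-⅐) = -5/7 ≈ -0.71429)
L(-4)*(6*f) - 6 = (-4)²*(6*(-5/7)) - 6 = 16*(-30/7) - 6 = -480/7 - 6 = -522/7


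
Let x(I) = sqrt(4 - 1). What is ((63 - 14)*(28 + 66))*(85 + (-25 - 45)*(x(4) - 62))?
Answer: 20381550 - 322420*sqrt(3) ≈ 1.9823e+7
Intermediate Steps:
x(I) = sqrt(3)
((63 - 14)*(28 + 66))*(85 + (-25 - 45)*(x(4) - 62)) = ((63 - 14)*(28 + 66))*(85 + (-25 - 45)*(sqrt(3) - 62)) = (49*94)*(85 - 70*(-62 + sqrt(3))) = 4606*(85 + (4340 - 70*sqrt(3))) = 4606*(4425 - 70*sqrt(3)) = 20381550 - 322420*sqrt(3)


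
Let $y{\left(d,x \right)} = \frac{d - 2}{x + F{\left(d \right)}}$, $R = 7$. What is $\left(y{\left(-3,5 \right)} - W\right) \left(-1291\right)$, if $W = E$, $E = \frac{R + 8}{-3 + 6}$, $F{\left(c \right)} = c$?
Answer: $\frac{19365}{2} \approx 9682.5$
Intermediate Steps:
$y{\left(d,x \right)} = \frac{-2 + d}{d + x}$ ($y{\left(d,x \right)} = \frac{d - 2}{x + d} = \frac{-2 + d}{d + x}$)
$E = 5$ ($E = \frac{7 + 8}{-3 + 6} = \frac{15}{3} = 15 \cdot \frac{1}{3} = 5$)
$W = 5$
$\left(y{\left(-3,5 \right)} - W\right) \left(-1291\right) = \left(\frac{-2 - 3}{-3 + 5} - 5\right) \left(-1291\right) = \left(\frac{1}{2} \left(-5\right) - 5\right) \left(-1291\right) = \left(- \frac{5}{2} - 5\right) \left(-1291\right) = \left(- \frac{15}{2}\right) \left(-1291\right) = \frac{19365}{2}$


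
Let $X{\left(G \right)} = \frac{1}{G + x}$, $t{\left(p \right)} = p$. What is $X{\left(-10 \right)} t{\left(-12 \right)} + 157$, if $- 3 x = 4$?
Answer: $\frac{2687}{17} \approx 158.06$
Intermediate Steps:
$x = - \frac{4}{3}$ ($x = \left(- \frac{1}{3}\right) 4 = - \frac{4}{3} \approx -1.3333$)
$X{\left(G \right)} = \frac{1}{- \frac{4}{3} + G}$ ($X{\left(G \right)} = \frac{1}{G - \frac{4}{3}} = \frac{1}{- \frac{4}{3} + G}$)
$X{\left(-10 \right)} t{\left(-12 \right)} + 157 = \frac{3}{-4 + 3 \left(-10\right)} \left(-12\right) + 157 = \frac{3}{-4 - 30} \left(-12\right) + 157 = \frac{3}{-34} \left(-12\right) + 157 = 3 \left(- \frac{1}{34}\right) \left(-12\right) + 157 = \left(- \frac{3}{34}\right) \left(-12\right) + 157 = \frac{18}{17} + 157 = \frac{2687}{17}$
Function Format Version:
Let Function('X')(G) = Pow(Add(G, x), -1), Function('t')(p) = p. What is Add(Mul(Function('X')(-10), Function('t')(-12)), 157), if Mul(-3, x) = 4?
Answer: Rational(2687, 17) ≈ 158.06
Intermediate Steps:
x = Rational(-4, 3) (x = Mul(Rational(-1, 3), 4) = Rational(-4, 3) ≈ -1.3333)
Function('X')(G) = Pow(Add(Rational(-4, 3), G), -1) (Function('X')(G) = Pow(Add(G, Rational(-4, 3)), -1) = Pow(Add(Rational(-4, 3), G), -1))
Add(Mul(Function('X')(-10), Function('t')(-12)), 157) = Add(Mul(Mul(3, Pow(Add(-4, Mul(3, -10)), -1)), -12), 157) = Add(Mul(Mul(3, Pow(Add(-4, -30), -1)), -12), 157) = Add(Mul(Mul(3, Pow(-34, -1)), -12), 157) = Add(Mul(Mul(3, Rational(-1, 34)), -12), 157) = Add(Mul(Rational(-3, 34), -12), 157) = Add(Rational(18, 17), 157) = Rational(2687, 17)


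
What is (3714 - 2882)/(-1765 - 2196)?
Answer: -832/3961 ≈ -0.21005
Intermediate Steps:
(3714 - 2882)/(-1765 - 2196) = 832/(-3961) = 832*(-1/3961) = -832/3961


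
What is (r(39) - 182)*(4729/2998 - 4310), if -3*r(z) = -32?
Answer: 3319579307/4497 ≈ 7.3818e+5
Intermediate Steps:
r(z) = 32/3 (r(z) = -⅓*(-32) = 32/3)
(r(39) - 182)*(4729/2998 - 4310) = (32/3 - 182)*(4729/2998 - 4310) = -514*(4729*(1/2998) - 4310)/3 = -514*(4729/2998 - 4310)/3 = -514/3*(-12916651/2998) = 3319579307/4497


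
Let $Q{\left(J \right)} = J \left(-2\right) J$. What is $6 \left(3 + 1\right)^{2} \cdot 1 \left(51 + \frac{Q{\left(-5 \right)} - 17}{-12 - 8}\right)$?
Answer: $\frac{26088}{5} \approx 5217.6$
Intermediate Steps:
$Q{\left(J \right)} = - 2 J^{2}$ ($Q{\left(J \right)} = - 2 J J = - 2 J^{2}$)
$6 \left(3 + 1\right)^{2} \cdot 1 \left(51 + \frac{Q{\left(-5 \right)} - 17}{-12 - 8}\right) = 6 \left(3 + 1\right)^{2} \cdot 1 \left(51 + \frac{- 2 \left(-5\right)^{2} - 17}{-12 - 8}\right) = 6 \cdot 4^{2} \cdot 1 \left(51 + \frac{\left(-2\right) 25 - 17}{-20}\right) = 6 \cdot 16 \cdot 1 \left(51 + \left(-50 - 17\right) \left(- \frac{1}{20}\right)\right) = 96 \cdot 1 \left(51 - - \frac{67}{20}\right) = 96 \left(51 + \frac{67}{20}\right) = 96 \cdot \frac{1087}{20} = \frac{26088}{5}$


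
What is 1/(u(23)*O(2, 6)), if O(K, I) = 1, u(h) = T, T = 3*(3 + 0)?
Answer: ⅑ ≈ 0.11111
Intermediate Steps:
T = 9 (T = 3*3 = 9)
u(h) = 9
1/(u(23)*O(2, 6)) = 1/(9*1) = 1/9 = ⅑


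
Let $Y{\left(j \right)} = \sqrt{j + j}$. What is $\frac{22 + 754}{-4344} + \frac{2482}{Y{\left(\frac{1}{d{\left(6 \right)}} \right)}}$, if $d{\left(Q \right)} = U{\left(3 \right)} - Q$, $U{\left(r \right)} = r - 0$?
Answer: $- \frac{97}{543} - 1241 i \sqrt{6} \approx -0.17864 - 3039.8 i$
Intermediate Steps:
$U{\left(r \right)} = r$ ($U{\left(r \right)} = r + 0 = r$)
$d{\left(Q \right)} = 3 - Q$
$Y{\left(j \right)} = \sqrt{2} \sqrt{j}$ ($Y{\left(j \right)} = \sqrt{2 j} = \sqrt{2} \sqrt{j}$)
$\frac{22 + 754}{-4344} + \frac{2482}{Y{\left(\frac{1}{d{\left(6 \right)}} \right)}} = \frac{22 + 754}{-4344} + \frac{2482}{\sqrt{2} \sqrt{\frac{1}{3 - 6}}} = 776 \left(- \frac{1}{4344}\right) + \frac{2482}{\sqrt{2} \sqrt{\frac{1}{3 - 6}}} = - \frac{97}{543} + \frac{2482}{\sqrt{2} \sqrt{\frac{1}{-3}}} = - \frac{97}{543} + \frac{2482}{\sqrt{2} \sqrt{- \frac{1}{3}}} = - \frac{97}{543} + \frac{2482}{\sqrt{2} \frac{i \sqrt{3}}{3}} = - \frac{97}{543} + \frac{2482}{\frac{1}{3} i \sqrt{6}} = - \frac{97}{543} + 2482 \left(- \frac{i \sqrt{6}}{2}\right) = - \frac{97}{543} - 1241 i \sqrt{6}$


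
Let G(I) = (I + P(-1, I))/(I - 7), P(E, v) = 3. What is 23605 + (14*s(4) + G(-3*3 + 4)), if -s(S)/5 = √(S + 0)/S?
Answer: 141421/6 ≈ 23570.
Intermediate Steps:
s(S) = -5/√S (s(S) = -5*√(S + 0)/S = -5*√S/S = -5/√S)
G(I) = (3 + I)/(-7 + I) (G(I) = (I + 3)/(I - 7) = (3 + I)/(-7 + I))
23605 + (14*s(4) + G(-3*3 + 4)) = 23605 + (14*(-5/√4) + (3 + (-3*3 + 4))/(-7 + (-3*3 + 4))) = 23605 + (14*(-5*½) + (3 + (-9 + 4))/(-7 + (-9 + 4))) = 23605 + (14*(-5/2) + (3 - 5)/(-7 - 5)) = 23605 + (-35 - 2/(-12)) = 23605 + (-35 - 1/12*(-2)) = 23605 + (-35 + ⅙) = 23605 - 209/6 = 141421/6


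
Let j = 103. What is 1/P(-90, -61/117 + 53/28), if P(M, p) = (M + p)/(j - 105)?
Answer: 6552/290347 ≈ 0.022566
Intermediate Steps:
P(M, p) = -M/2 - p/2 (P(M, p) = (M + p)/(103 - 105) = (M + p)/(-2) = (M + p)*(-½) = -M/2 - p/2)
1/P(-90, -61/117 + 53/28) = 1/(-½*(-90) - (-61/117 + 53/28)/2) = 1/(45 - (-61*1/117 + 53*(1/28))/2) = 1/(45 - (-61/117 + 53/28)/2) = 1/(45 - ½*4493/3276) = 1/(45 - 4493/6552) = 1/(290347/6552) = 6552/290347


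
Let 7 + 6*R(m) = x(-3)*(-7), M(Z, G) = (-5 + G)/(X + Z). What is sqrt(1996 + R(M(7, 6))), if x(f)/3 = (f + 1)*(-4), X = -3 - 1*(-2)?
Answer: sqrt(70806)/6 ≈ 44.349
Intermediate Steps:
X = -1 (X = -3 + 2 = -1)
x(f) = -12 - 12*f (x(f) = 3*((f + 1)*(-4)) = 3*((1 + f)*(-4)) = 3*(-4 - 4*f) = -12 - 12*f)
M(Z, G) = (-5 + G)/(-1 + Z)
R(m) = -175/6 (R(m) = -7/6 + ((-12 - 12*(-3))*(-7))/6 = -7/6 + ((-12 + 36)*(-7))/6 = -7/6 + (24*(-7))/6 = -7/6 + (1/6)*(-168) = -7/6 - 28 = -175/6)
sqrt(1996 + R(M(7, 6))) = sqrt(1996 - 175/6) = sqrt(11801/6) = sqrt(70806)/6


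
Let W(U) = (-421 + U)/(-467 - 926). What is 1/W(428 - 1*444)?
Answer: 1393/437 ≈ 3.1876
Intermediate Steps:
W(U) = 421/1393 - U/1393 (W(U) = (-421 + U)/(-1393) = (-421 + U)*(-1/1393) = 421/1393 - U/1393)
1/W(428 - 1*444) = 1/(421/1393 - (428 - 1*444)/1393) = 1/(421/1393 - (428 - 444)/1393) = 1/(421/1393 - 1/1393*(-16)) = 1/(421/1393 + 16/1393) = 1/(437/1393) = 1393/437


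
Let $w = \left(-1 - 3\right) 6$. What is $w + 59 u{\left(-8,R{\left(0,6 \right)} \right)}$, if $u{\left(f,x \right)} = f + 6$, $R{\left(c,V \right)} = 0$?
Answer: $-142$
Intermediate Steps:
$u{\left(f,x \right)} = 6 + f$
$w = -24$ ($w = \left(-4\right) 6 = -24$)
$w + 59 u{\left(-8,R{\left(0,6 \right)} \right)} = -24 + 59 \left(6 - 8\right) = -24 + 59 \left(-2\right) = -24 - 118 = -142$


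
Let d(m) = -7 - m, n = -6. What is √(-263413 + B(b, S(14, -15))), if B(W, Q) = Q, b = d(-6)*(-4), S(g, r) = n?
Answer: I*√263419 ≈ 513.24*I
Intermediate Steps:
S(g, r) = -6
b = 4 (b = (-7 - 1*(-6))*(-4) = (-7 + 6)*(-4) = -1*(-4) = 4)
√(-263413 + B(b, S(14, -15))) = √(-263413 - 6) = √(-263419) = I*√263419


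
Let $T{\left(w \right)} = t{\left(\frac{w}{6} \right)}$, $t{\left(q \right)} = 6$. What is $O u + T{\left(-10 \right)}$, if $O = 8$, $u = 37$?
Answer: $302$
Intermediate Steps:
$T{\left(w \right)} = 6$
$O u + T{\left(-10 \right)} = 8 \cdot 37 + 6 = 296 + 6 = 302$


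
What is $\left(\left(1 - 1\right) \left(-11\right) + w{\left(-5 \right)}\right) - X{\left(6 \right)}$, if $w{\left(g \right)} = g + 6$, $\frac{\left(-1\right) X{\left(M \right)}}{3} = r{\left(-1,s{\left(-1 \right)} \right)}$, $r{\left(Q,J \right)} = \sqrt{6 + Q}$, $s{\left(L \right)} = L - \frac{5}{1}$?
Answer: $1 + 3 \sqrt{5} \approx 7.7082$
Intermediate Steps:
$s{\left(L \right)} = -5 + L$ ($s{\left(L \right)} = L - 5 = -5 + L$)
$X{\left(M \right)} = - 3 \sqrt{5}$ ($X{\left(M \right)} = - 3 \sqrt{6 - 1} = - 3 \sqrt{5}$)
$w{\left(g \right)} = 6 + g$
$\left(\left(1 - 1\right) \left(-11\right) + w{\left(-5 \right)}\right) - X{\left(6 \right)} = \left(\left(1 - 1\right) \left(-11\right) + \left(6 - 5\right)\right) - - 3 \sqrt{5} = \left(0 \left(-11\right) + 1\right) + 3 \sqrt{5} = \left(0 + 1\right) + 3 \sqrt{5} = 1 + 3 \sqrt{5}$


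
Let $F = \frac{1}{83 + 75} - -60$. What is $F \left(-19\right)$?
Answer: $- \frac{180139}{158} \approx -1140.1$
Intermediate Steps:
$F = \frac{9481}{158}$ ($F = \frac{1}{158} + 60 = \frac{9481}{158} \approx 60.006$)
$F \left(-19\right) = \frac{9481}{158} \left(-19\right) = - \frac{180139}{158}$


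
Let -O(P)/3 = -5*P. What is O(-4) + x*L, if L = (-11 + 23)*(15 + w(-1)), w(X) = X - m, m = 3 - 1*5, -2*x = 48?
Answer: -4668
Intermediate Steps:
x = -24 (x = -1/2*48 = -24)
O(P) = 15*P (O(P) = -(-15)*P = 15*P)
m = -2 (m = 3 - 5 = -2)
w(X) = 2 + X (w(X) = X - 1*(-2) = X + 2 = 2 + X)
L = 192 (L = (-11 + 23)*(15 + (2 - 1)) = 12*(15 + 1) = 12*16 = 192)
O(-4) + x*L = 15*(-4) - 24*192 = -60 - 4608 = -4668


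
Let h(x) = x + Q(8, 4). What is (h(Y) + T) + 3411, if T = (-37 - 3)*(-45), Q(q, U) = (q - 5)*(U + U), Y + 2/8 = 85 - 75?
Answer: 20979/4 ≈ 5244.8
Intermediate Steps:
Y = 39/4 (Y = -1/4 + (85 - 75) = -1/4 + 10 = 39/4 ≈ 9.7500)
Q(q, U) = 2*U*(-5 + q) (Q(q, U) = (-5 + q)*(2*U) = 2*U*(-5 + q))
T = 1800 (T = -40*(-45) = 1800)
h(x) = 24 + x (h(x) = x + 2*4*(-5 + 8) = x + 2*4*3 = x + 24 = 24 + x)
(h(Y) + T) + 3411 = ((24 + 39/4) + 1800) + 3411 = (135/4 + 1800) + 3411 = 7335/4 + 3411 = 20979/4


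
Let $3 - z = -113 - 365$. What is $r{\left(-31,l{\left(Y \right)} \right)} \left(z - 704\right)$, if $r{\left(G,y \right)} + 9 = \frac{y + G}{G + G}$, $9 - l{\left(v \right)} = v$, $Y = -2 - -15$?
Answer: $\frac{116629}{62} \approx 1881.1$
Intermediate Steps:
$Y = 13$ ($Y = -2 + 15 = 13$)
$z = 481$ ($z = 3 - \left(-113 - 365\right) = 3 - -478 = 3 + 478 = 481$)
$l{\left(v \right)} = 9 - v$
$r{\left(G,y \right)} = -9 + \frac{G + y}{2 G}$ ($r{\left(G,y \right)} = -9 + \frac{y + G}{G + G} = -9 + \frac{G + y}{2 G}$)
$r{\left(-31,l{\left(Y \right)} \right)} \left(z - 704\right) = \frac{\left(9 - 13\right) - -527}{2 \left(-31\right)} \left(481 - 704\right) = \frac{1}{2} \left(- \frac{1}{31}\right) \left(\left(9 - 13\right) + 527\right) \left(-223\right) = \frac{1}{2} \left(- \frac{1}{31}\right) \left(-4 + 527\right) \left(-223\right) = \frac{1}{2} \left(- \frac{1}{31}\right) 523 \left(-223\right) = \left(- \frac{523}{62}\right) \left(-223\right) = \frac{116629}{62}$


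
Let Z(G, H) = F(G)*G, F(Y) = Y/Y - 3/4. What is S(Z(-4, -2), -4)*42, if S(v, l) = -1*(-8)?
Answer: 336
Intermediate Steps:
F(Y) = ¼ (F(Y) = 1 - 3*¼ = 1 - ¾ = ¼)
Z(G, H) = G/4
S(v, l) = 8
S(Z(-4, -2), -4)*42 = 8*42 = 336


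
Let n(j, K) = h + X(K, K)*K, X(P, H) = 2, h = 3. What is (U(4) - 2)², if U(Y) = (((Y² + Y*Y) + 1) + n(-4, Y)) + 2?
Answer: 1936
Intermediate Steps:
n(j, K) = 3 + 2*K
U(Y) = 6 + 2*Y + 2*Y² (U(Y) = (((Y² + Y*Y) + 1) + (3 + 2*Y)) + 2 = (((Y² + Y²) + 1) + (3 + 2*Y)) + 2 = ((2*Y² + 1) + (3 + 2*Y)) + 2 = ((1 + 2*Y²) + (3 + 2*Y)) + 2 = (4 + 2*Y + 2*Y²) + 2 = 6 + 2*Y + 2*Y²)
(U(4) - 2)² = ((6 + 2*4 + 2*4²) - 2)² = ((6 + 8 + 2*16) - 2)² = ((6 + 8 + 32) - 2)² = (46 - 2)² = 44² = 1936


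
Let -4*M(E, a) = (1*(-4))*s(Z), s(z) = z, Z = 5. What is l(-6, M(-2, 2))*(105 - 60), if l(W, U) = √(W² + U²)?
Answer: 45*√61 ≈ 351.46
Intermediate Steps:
M(E, a) = 5 (M(E, a) = -1*(-4)*5/4 = -(-1)*5 = -¼*(-20) = 5)
l(W, U) = √(U² + W²)
l(-6, M(-2, 2))*(105 - 60) = √(5² + (-6)²)*(105 - 60) = √(25 + 36)*45 = √61*45 = 45*√61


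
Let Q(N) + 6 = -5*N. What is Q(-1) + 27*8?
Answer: 215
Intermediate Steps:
Q(N) = -6 - 5*N
Q(-1) + 27*8 = (-6 - 5*(-1)) + 27*8 = (-6 + 5) + 216 = -1 + 216 = 215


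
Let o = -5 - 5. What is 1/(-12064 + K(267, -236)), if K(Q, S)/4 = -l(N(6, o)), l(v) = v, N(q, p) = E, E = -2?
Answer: -1/12056 ≈ -8.2946e-5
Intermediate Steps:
o = -10
N(q, p) = -2
K(Q, S) = 8 (K(Q, S) = 4*(-1*(-2)) = 4*2 = 8)
1/(-12064 + K(267, -236)) = 1/(-12064 + 8) = 1/(-12056) = -1/12056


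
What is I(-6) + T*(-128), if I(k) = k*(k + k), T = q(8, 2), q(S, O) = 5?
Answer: -568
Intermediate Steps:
T = 5
I(k) = 2*k**2 (I(k) = k*(2*k) = 2*k**2)
I(-6) + T*(-128) = 2*(-6)**2 + 5*(-128) = 2*36 - 640 = 72 - 640 = -568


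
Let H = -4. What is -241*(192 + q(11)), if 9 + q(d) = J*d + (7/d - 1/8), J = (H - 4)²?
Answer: -18822341/88 ≈ -2.1389e+5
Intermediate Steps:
J = 64 (J = (-4 - 4)² = (-8)² = 64)
q(d) = -73/8 + 7/d + 64*d (q(d) = -9 + (64*d + (7/d - 1/8)) = -9 + (64*d + (7/d - 1*⅛)) = -9 + (64*d + (7/d - ⅛)) = -9 + (64*d + (-⅛ + 7/d)) = -9 + (-⅛ + 7/d + 64*d) = -73/8 + 7/d + 64*d)
-241*(192 + q(11)) = -241*(192 + (-73/8 + 7/11 + 64*11)) = -241*(192 + (-73/8 + 7*(1/11) + 704)) = -241*(192 + (-73/8 + 7/11 + 704)) = -241*(192 + 61205/88) = -241*78101/88 = -18822341/88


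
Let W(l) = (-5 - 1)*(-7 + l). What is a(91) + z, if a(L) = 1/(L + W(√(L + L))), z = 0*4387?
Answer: 19/1591 + 6*√182/11137 ≈ 0.019210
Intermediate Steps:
z = 0
W(l) = 42 - 6*l (W(l) = -6*(-7 + l) = 42 - 6*l)
a(L) = 1/(42 + L - 6*√2*√L) (a(L) = 1/(L + (42 - 6*√(L + L))) = 1/(L + (42 - 6*√2*√L)) = 1/(42 + L - 6*√2*√L))
a(91) + z = 1/(42 + 91 - 6*√2*√91) + 0 = 1/(42 + 91 - 6*√182) + 0 = 1/(133 - 6*√182) + 0 = 1/(133 - 6*√182)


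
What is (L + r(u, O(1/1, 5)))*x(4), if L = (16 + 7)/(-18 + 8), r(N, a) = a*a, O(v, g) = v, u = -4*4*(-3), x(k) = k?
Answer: -26/5 ≈ -5.2000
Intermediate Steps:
u = 48 (u = -16*(-3) = 48)
r(N, a) = a**2
L = -23/10 (L = 23/(-10) = 23*(-1/10) = -23/10 ≈ -2.3000)
(L + r(u, O(1/1, 5)))*x(4) = (-23/10 + (1/1)**2)*4 = (-23/10 + 1**2)*4 = (-23/10 + 1)*4 = -13/10*4 = -26/5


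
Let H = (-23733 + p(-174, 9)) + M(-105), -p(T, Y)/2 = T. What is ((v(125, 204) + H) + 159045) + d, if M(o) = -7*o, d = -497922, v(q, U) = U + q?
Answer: -361198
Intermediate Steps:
p(T, Y) = -2*T
H = -22650 (H = (-23733 - 2*(-174)) - 7*(-105) = (-23733 + 348) + 735 = -23385 + 735 = -22650)
((v(125, 204) + H) + 159045) + d = (((204 + 125) - 22650) + 159045) - 497922 = ((329 - 22650) + 159045) - 497922 = (-22321 + 159045) - 497922 = 136724 - 497922 = -361198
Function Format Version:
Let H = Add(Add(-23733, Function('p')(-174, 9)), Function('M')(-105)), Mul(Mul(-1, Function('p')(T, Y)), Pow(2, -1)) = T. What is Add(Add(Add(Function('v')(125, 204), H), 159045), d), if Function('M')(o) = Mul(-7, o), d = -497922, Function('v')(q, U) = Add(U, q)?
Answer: -361198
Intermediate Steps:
Function('p')(T, Y) = Mul(-2, T)
H = -22650 (H = Add(Add(-23733, Mul(-2, -174)), Mul(-7, -105)) = Add(Add(-23733, 348), 735) = Add(-23385, 735) = -22650)
Add(Add(Add(Function('v')(125, 204), H), 159045), d) = Add(Add(Add(Add(204, 125), -22650), 159045), -497922) = Add(Add(Add(329, -22650), 159045), -497922) = Add(Add(-22321, 159045), -497922) = Add(136724, -497922) = -361198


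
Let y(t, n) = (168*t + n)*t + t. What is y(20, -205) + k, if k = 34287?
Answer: 97407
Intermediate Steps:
y(t, n) = t + t*(n + 168*t) (y(t, n) = (n + 168*t)*t + t = t*(n + 168*t) + t = t + t*(n + 168*t))
y(20, -205) + k = 20*(1 - 205 + 168*20) + 34287 = 20*(1 - 205 + 3360) + 34287 = 20*3156 + 34287 = 63120 + 34287 = 97407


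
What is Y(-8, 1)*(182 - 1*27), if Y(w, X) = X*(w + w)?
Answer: -2480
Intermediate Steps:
Y(w, X) = 2*X*w (Y(w, X) = X*(2*w) = 2*X*w)
Y(-8, 1)*(182 - 1*27) = (2*1*(-8))*(182 - 1*27) = -16*(182 - 27) = -16*155 = -2480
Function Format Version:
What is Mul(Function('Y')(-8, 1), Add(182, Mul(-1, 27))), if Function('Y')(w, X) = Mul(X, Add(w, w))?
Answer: -2480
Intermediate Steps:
Function('Y')(w, X) = Mul(2, X, w) (Function('Y')(w, X) = Mul(X, Mul(2, w)) = Mul(2, X, w))
Mul(Function('Y')(-8, 1), Add(182, Mul(-1, 27))) = Mul(Mul(2, 1, -8), Add(182, Mul(-1, 27))) = Mul(-16, Add(182, -27)) = Mul(-16, 155) = -2480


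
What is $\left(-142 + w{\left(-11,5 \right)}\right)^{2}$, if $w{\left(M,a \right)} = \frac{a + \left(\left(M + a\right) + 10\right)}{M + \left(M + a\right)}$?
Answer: $\frac{5870929}{289} \approx 20315.0$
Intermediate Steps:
$w{\left(M,a \right)} = \frac{10 + M + 2 a}{a + 2 M}$ ($w{\left(M,a \right)} = \frac{a + \left(10 + M + a\right)}{a + 2 M} = \frac{10 + M + 2 a}{a + 2 M}$)
$\left(-142 + w{\left(-11,5 \right)}\right)^{2} = \left(-142 + \frac{10 - 11 + 2 \cdot 5}{5 + 2 \left(-11\right)}\right)^{2} = \left(-142 + \frac{10 - 11 + 10}{5 - 22}\right)^{2} = \left(-142 + \frac{1}{-17} \cdot 9\right)^{2} = \left(-142 - \frac{9}{17}\right)^{2} = \left(- \frac{2423}{17}\right)^{2} = \frac{5870929}{289}$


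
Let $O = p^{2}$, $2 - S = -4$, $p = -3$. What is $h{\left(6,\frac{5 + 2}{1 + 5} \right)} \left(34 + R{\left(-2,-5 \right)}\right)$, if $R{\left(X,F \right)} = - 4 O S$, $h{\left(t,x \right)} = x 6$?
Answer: $-1274$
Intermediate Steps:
$S = 6$ ($S = 2 - -4 = 2 + 4 = 6$)
$h{\left(t,x \right)} = 6 x$
$O = 9$ ($O = \left(-3\right)^{2} = 9$)
$R{\left(X,F \right)} = -216$ ($R{\left(X,F \right)} = \left(-4\right) 9 \cdot 6 = \left(-36\right) 6 = -216$)
$h{\left(6,\frac{5 + 2}{1 + 5} \right)} \left(34 + R{\left(-2,-5 \right)}\right) = 6 \frac{5 + 2}{1 + 5} \left(34 - 216\right) = 6 \cdot \frac{7}{6} \left(-182\right) = 7 \left(-182\right) = -1274$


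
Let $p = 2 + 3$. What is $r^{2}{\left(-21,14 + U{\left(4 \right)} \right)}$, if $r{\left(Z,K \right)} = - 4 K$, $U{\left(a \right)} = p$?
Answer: $5776$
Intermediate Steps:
$p = 5$
$U{\left(a \right)} = 5$
$r^{2}{\left(-21,14 + U{\left(4 \right)} \right)} = \left(- 4 \left(14 + 5\right)\right)^{2} = \left(\left(-4\right) 19\right)^{2} = \left(-76\right)^{2} = 5776$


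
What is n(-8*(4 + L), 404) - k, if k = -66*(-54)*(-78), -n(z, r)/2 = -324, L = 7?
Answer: 278640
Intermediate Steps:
n(z, r) = 648 (n(z, r) = -2*(-324) = 648)
k = -277992 (k = 3564*(-78) = -277992)
n(-8*(4 + L), 404) - k = 648 - 1*(-277992) = 648 + 277992 = 278640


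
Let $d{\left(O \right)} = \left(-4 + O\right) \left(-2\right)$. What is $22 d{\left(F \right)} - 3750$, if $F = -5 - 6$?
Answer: $-3090$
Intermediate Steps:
$F = -11$ ($F = -5 - 6 = -11$)
$d{\left(O \right)} = 8 - 2 O$
$22 d{\left(F \right)} - 3750 = 22 \left(8 - -22\right) - 3750 = 22 \left(8 + 22\right) - 3750 = 22 \cdot 30 - 3750 = 660 - 3750 = -3090$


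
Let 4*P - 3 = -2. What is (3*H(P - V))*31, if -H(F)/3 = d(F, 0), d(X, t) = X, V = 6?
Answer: 6417/4 ≈ 1604.3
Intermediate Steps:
P = ¼ (P = ¾ + (¼)*(-2) = ¾ - ½ = ¼ ≈ 0.25000)
H(F) = -3*F
(3*H(P - V))*31 = (3*(-3*(¼ - 1*6)))*31 = (3*(-3*(¼ - 6)))*31 = (3*(-3*(-23/4)))*31 = (3*(69/4))*31 = (207/4)*31 = 6417/4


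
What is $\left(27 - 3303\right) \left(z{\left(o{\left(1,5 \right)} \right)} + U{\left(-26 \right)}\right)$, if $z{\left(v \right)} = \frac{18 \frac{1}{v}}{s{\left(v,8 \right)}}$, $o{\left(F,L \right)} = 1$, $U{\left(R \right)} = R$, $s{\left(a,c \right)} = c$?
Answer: $77805$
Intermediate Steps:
$z{\left(v \right)} = \frac{9}{4 v}$ ($z{\left(v \right)} = \frac{18 \frac{1}{v}}{8} = \frac{18}{v} \frac{1}{8} = \frac{9}{4 v}$)
$\left(27 - 3303\right) \left(z{\left(o{\left(1,5 \right)} \right)} + U{\left(-26 \right)}\right) = \left(27 - 3303\right) \left(\frac{9}{4 \cdot 1} - 26\right) = - 3276 \left(\frac{9}{4} \cdot 1 - 26\right) = - 3276 \left(\frac{9}{4} - 26\right) = \left(-3276\right) \left(- \frac{95}{4}\right) = 77805$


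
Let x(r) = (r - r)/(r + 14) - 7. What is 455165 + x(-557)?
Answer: 455158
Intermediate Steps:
x(r) = -7 (x(r) = 0/(14 + r) - 7 = 0 - 7 = -7)
455165 + x(-557) = 455165 - 7 = 455158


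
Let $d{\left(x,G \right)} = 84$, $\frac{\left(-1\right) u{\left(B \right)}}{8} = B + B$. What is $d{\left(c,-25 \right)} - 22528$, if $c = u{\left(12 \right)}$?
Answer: $-22444$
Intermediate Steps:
$u{\left(B \right)} = - 16 B$ ($u{\left(B \right)} = - 8 \left(B + B\right) = - 8 \cdot 2 B = - 16 B$)
$c = -192$ ($c = \left(-16\right) 12 = -192$)
$d{\left(c,-25 \right)} - 22528 = 84 - 22528 = -22444$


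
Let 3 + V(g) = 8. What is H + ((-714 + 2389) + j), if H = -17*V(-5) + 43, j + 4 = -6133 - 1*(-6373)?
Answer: 1869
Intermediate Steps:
j = 236 (j = -4 + (-6133 - 1*(-6373)) = -4 + (-6133 + 6373) = -4 + 240 = 236)
V(g) = 5 (V(g) = -3 + 8 = 5)
H = -42 (H = -17*5 + 43 = -85 + 43 = -42)
H + ((-714 + 2389) + j) = -42 + ((-714 + 2389) + 236) = -42 + (1675 + 236) = -42 + 1911 = 1869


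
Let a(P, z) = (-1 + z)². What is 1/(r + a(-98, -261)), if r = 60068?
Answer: 1/128712 ≈ 7.7693e-6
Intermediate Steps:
1/(r + a(-98, -261)) = 1/(60068 + (-1 - 261)²) = 1/(60068 + (-262)²) = 1/(60068 + 68644) = 1/128712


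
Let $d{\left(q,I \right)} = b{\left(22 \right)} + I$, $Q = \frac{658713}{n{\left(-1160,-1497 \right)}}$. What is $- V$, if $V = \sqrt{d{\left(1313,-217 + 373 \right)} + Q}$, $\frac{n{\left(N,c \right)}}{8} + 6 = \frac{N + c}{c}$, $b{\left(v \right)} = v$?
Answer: $- \frac{i \sqrt{4085998346}}{460} \approx - 138.96 i$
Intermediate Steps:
$n{\left(N,c \right)} = -48 + \frac{8 \left(N + c\right)}{c}$ ($n{\left(N,c \right)} = -48 + 8 \frac{N + c}{c} = -48 + \frac{8 \left(N + c\right)}{c}$)
$Q = - \frac{89644851}{4600}$ ($Q = \frac{658713}{-40 + 8 \left(-1160\right) \frac{1}{-1497}} = \frac{658713}{-40 + 8 \left(-1160\right) \left(- \frac{1}{1497}\right)} = \frac{658713}{-40 + \frac{9280}{1497}} = \frac{658713}{- \frac{50600}{1497}} = 658713 \left(- \frac{1497}{50600}\right) = - \frac{89644851}{4600} \approx -19488.0$)
$d{\left(q,I \right)} = 22 + I$
$V = \frac{i \sqrt{4085998346}}{460}$ ($V = \sqrt{\left(22 + \left(-217 + 373\right)\right) - \frac{89644851}{4600}} = \sqrt{\left(22 + 156\right) - \frac{89644851}{4600}} = \sqrt{178 - \frac{89644851}{4600}} = \sqrt{- \frac{88826051}{4600}} = \frac{i \sqrt{4085998346}}{460} \approx 138.96 i$)
$- V = - \frac{i \sqrt{4085998346}}{460}$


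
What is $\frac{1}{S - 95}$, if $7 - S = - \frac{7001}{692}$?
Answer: $- \frac{692}{53895} \approx -0.01284$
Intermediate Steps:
$S = \frac{11845}{692}$ ($S = 7 - - \frac{7001}{692} = 7 + \frac{7001}{692} = \frac{11845}{692} \approx 17.117$)
$\frac{1}{S - 95} = \frac{1}{\frac{11845}{692} - 95} = \frac{1}{- \frac{53895}{692}} = - \frac{692}{53895}$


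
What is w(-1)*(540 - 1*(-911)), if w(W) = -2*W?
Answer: 2902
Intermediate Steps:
w(-1)*(540 - 1*(-911)) = (-2*(-1))*(540 - 1*(-911)) = 2*(540 + 911) = 2*1451 = 2902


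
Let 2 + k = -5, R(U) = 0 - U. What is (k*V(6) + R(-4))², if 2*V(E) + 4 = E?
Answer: 9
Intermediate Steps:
V(E) = -2 + E/2
R(U) = -U
k = -7 (k = -2 - 5 = -7)
(k*V(6) + R(-4))² = (-7*(-2 + (½)*6) - 1*(-4))² = (-7*(-2 + 3) + 4)² = (-7*1 + 4)² = (-7 + 4)² = (-3)² = 9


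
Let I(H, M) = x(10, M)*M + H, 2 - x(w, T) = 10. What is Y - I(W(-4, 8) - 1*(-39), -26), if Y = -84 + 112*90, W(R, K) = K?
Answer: 9741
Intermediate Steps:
x(w, T) = -8 (x(w, T) = 2 - 1*10 = 2 - 10 = -8)
I(H, M) = H - 8*M (I(H, M) = -8*M + H = H - 8*M)
Y = 9996 (Y = -84 + 10080 = 9996)
Y - I(W(-4, 8) - 1*(-39), -26) = 9996 - ((8 - 1*(-39)) - 8*(-26)) = 9996 - ((8 + 39) + 208) = 9996 - (47 + 208) = 9996 - 1*255 = 9996 - 255 = 9741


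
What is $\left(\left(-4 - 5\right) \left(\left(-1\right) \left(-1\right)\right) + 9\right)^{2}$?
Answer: $0$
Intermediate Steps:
$\left(\left(-4 - 5\right) \left(\left(-1\right) \left(-1\right)\right) + 9\right)^{2} = \left(\left(-9\right) 1 + 9\right)^{2} = \left(-9 + 9\right)^{2} = 0^{2} = 0$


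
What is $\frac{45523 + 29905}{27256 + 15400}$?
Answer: $\frac{18857}{10664} \approx 1.7683$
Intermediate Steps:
$\frac{45523 + 29905}{27256 + 15400} = \frac{75428}{42656} = 75428 \cdot \frac{1}{42656} = \frac{18857}{10664}$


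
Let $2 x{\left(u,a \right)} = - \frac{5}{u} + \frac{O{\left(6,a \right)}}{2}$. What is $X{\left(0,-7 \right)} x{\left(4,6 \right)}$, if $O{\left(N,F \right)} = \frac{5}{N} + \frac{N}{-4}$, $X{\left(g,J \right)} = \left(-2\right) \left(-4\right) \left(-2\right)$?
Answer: $\frac{38}{3} \approx 12.667$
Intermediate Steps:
$X{\left(g,J \right)} = -16$ ($X{\left(g,J \right)} = 8 \left(-2\right) = -16$)
$O{\left(N,F \right)} = \frac{5}{N} - \frac{N}{4}$ ($O{\left(N,F \right)} = \frac{5}{N} + N \left(- \frac{1}{4}\right) = \frac{5}{N} - \frac{N}{4}$)
$x{\left(u,a \right)} = - \frac{1}{6} - \frac{5}{2 u}$ ($x{\left(u,a \right)} = \frac{- \frac{5}{u} + \frac{\frac{5}{6} - \frac{3}{2}}{2}}{2} = \frac{- \frac{5}{u} + \left(5 \cdot \frac{1}{6} - \frac{3}{2}\right) \frac{1}{2}}{2} = \frac{- \frac{5}{u} + \left(\frac{5}{6} - \frac{3}{2}\right) \frac{1}{2}}{2} = \frac{- \frac{5}{u} - \frac{1}{3}}{2} = \frac{- \frac{1}{3} - \frac{5}{u}}{2} = - \frac{1}{6} - \frac{5}{2 u}$)
$X{\left(0,-7 \right)} x{\left(4,6 \right)} = - 16 \frac{-15 - 4}{6 \cdot 4} = - 16 \cdot \frac{1}{6} \cdot \frac{1}{4} \left(-15 - 4\right) = - 16 \cdot \frac{1}{6} \cdot \frac{1}{4} \left(-19\right) = \left(-16\right) \left(- \frac{19}{24}\right) = \frac{38}{3}$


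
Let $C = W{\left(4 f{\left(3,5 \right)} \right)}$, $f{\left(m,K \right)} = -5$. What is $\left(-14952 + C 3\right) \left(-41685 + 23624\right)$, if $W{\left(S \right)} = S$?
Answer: $271131732$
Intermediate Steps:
$C = -20$ ($C = 4 \left(-5\right) = -20$)
$\left(-14952 + C 3\right) \left(-41685 + 23624\right) = \left(-14952 - 60\right) \left(-41685 + 23624\right) = \left(-14952 - 60\right) \left(-18061\right) = \left(-15012\right) \left(-18061\right) = 271131732$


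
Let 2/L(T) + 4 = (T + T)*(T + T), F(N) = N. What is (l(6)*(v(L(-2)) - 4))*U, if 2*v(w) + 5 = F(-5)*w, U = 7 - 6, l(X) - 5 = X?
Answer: -913/12 ≈ -76.083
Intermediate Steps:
l(X) = 5 + X
U = 1
L(T) = 2/(-4 + 4*T²) (L(T) = 2/(-4 + (T + T)*(T + T)) = 2/(-4 + (2*T)*(2*T)) = 2/(-4 + 4*T²))
v(w) = -5/2 - 5*w/2 (v(w) = -5/2 + (-5*w)/2 = -5/2 - 5*w/2)
(l(6)*(v(L(-2)) - 4))*U = ((5 + 6)*((-5/2 - 5/(4*(-1 + (-2)²))) - 4))*1 = (11*((-5/2 - 5/(4*(-1 + 4))) - 4))*1 = (11*((-5/2 - 5/(4*3)) - 4))*1 = (11*((-5/2 - 5/2*⅙) - 4))*1 = (11*((-5/2 - 5/12) - 4))*1 = (11*(-35/12 - 4))*1 = (11*(-83/12))*1 = -913/12*1 = -913/12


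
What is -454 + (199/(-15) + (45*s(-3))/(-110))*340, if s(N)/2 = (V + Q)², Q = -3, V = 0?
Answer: -246454/33 ≈ -7468.3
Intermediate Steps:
s(N) = 18 (s(N) = 2*(0 - 3)² = 2*(-3)² = 2*9 = 18)
-454 + (199/(-15) + (45*s(-3))/(-110))*340 = -454 + (199/(-15) + (45*18)/(-110))*340 = -454 + (199*(-1/15) + 810*(-1/110))*340 = -454 + (-199/15 - 81/11)*340 = -454 - 3404/165*340 = -454 - 231472/33 = -246454/33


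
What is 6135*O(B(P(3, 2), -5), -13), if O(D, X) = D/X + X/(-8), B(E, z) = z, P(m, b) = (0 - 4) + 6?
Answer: 1282215/104 ≈ 12329.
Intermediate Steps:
P(m, b) = 2 (P(m, b) = -4 + 6 = 2)
O(D, X) = -X/8 + D/X (O(D, X) = D/X + X*(-1/8) = D/X - X/8 = -X/8 + D/X)
6135*O(B(P(3, 2), -5), -13) = 6135*(-1/8*(-13) - 5/(-13)) = 6135*(13/8 - 5*(-1/13)) = 6135*(13/8 + 5/13) = 6135*(209/104) = 1282215/104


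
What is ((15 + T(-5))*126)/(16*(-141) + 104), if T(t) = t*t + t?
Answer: -2205/1076 ≈ -2.0493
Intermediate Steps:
T(t) = t + t² (T(t) = t² + t = t + t²)
((15 + T(-5))*126)/(16*(-141) + 104) = ((15 - 5*(1 - 5))*126)/(16*(-141) + 104) = ((15 - 5*(-4))*126)/(-2256 + 104) = ((15 + 20)*126)/(-2152) = (35*126)*(-1/2152) = 4410*(-1/2152) = -2205/1076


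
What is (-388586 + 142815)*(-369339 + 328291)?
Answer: 10088408008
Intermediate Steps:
(-388586 + 142815)*(-369339 + 328291) = -245771*(-41048) = 10088408008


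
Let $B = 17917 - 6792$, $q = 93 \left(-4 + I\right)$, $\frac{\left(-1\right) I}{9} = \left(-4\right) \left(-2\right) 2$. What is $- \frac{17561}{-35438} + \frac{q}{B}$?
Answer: $- \frac{292402507}{394247750} \approx -0.74167$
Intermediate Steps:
$I = -144$ ($I = - 9 \left(-4\right) \left(-2\right) 2 = - 9 \cdot 8 \cdot 2 = \left(-9\right) 16 = -144$)
$q = -13764$ ($q = 93 \left(-4 - 144\right) = 93 \left(-148\right) = -13764$)
$B = 11125$
$- \frac{17561}{-35438} + \frac{q}{B} = - \frac{17561}{-35438} - \frac{13764}{11125} = \left(-17561\right) \left(- \frac{1}{35438}\right) - \frac{13764}{11125} = \frac{17561}{35438} - \frac{13764}{11125} = - \frac{292402507}{394247750}$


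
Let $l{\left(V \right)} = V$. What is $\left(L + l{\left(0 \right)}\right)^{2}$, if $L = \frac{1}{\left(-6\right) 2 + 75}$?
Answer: $\frac{1}{3969} \approx 0.00025195$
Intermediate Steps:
$L = \frac{1}{63}$ ($L = \frac{1}{-12 + 75} = \frac{1}{63} \approx 0.015873$)
$\left(L + l{\left(0 \right)}\right)^{2} = \left(\frac{1}{63} + 0\right)^{2} = \left(\frac{1}{63}\right)^{2} = \frac{1}{3969}$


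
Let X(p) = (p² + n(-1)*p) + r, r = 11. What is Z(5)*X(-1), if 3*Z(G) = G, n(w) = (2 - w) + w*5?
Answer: 70/3 ≈ 23.333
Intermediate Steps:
n(w) = 2 + 4*w (n(w) = (2 - w) + 5*w = 2 + 4*w)
X(p) = 11 + p² - 2*p (X(p) = (p² + (2 + 4*(-1))*p) + 11 = (p² + (2 - 4)*p) + 11 = (p² - 2*p) + 11 = 11 + p² - 2*p)
Z(G) = G/3
Z(5)*X(-1) = ((⅓)*5)*(11 + (-1)² - 2*(-1)) = 5*(11 + 1 + 2)/3 = (5/3)*14 = 70/3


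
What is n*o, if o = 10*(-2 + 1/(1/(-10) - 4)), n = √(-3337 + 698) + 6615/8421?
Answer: -289800/16441 - 920*I*√2639/41 ≈ -17.627 - 1152.7*I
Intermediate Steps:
n = 315/401 + I*√2639 (n = √(-2639) + 6615*(1/8421) = I*√2639 + 315/401 = 315/401 + I*√2639 ≈ 0.78554 + 51.371*I)
o = -920/41 (o = 10*(-2 + 1/(-⅒ - 4)) = 10*(-2 + 1/(-41/10)) = 10*(-2 - 10/41) = 10*(-92/41) = -920/41 ≈ -22.439)
n*o = (315/401 + I*√2639)*(-920/41) = -289800/16441 - 920*I*√2639/41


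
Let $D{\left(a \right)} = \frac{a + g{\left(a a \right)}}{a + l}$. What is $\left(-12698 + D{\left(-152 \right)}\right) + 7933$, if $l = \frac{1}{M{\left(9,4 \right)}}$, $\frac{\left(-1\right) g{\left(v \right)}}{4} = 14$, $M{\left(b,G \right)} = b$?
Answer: $- \frac{6511883}{1367} \approx -4763.6$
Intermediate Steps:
$g{\left(v \right)} = -56$ ($g{\left(v \right)} = \left(-4\right) 14 = -56$)
$l = \frac{1}{9} \approx 0.11111$
$D{\left(a \right)} = \frac{-56 + a}{\frac{1}{9} + a}$ ($D{\left(a \right)} = \frac{a - 56}{a + \frac{1}{9}} = \frac{-56 + a}{\frac{1}{9} + a}$)
$\left(-12698 + D{\left(-152 \right)}\right) + 7933 = \left(-12698 + \frac{9 \left(-56 - 152\right)}{1 + 9 \left(-152\right)}\right) + 7933 = \left(-12698 + 9 \frac{1}{1 - 1368} \left(-208\right)\right) + 7933 = \left(-12698 + 9 \frac{1}{-1367} \left(-208\right)\right) + 7933 = \left(-12698 + 9 \left(- \frac{1}{1367}\right) \left(-208\right)\right) + 7933 = \left(-12698 + \frac{1872}{1367}\right) + 7933 = - \frac{17356294}{1367} + 7933 = - \frac{6511883}{1367}$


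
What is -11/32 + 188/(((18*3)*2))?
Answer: 1207/864 ≈ 1.3970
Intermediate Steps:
-11/32 + 188/(((18*3)*2)) = -11*1/32 + 188/((54*2)) = -11/32 + 188/108 = -11/32 + 188*(1/108) = -11/32 + 47/27 = 1207/864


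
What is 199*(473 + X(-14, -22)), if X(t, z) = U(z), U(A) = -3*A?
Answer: 107261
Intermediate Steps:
X(t, z) = -3*z
199*(473 + X(-14, -22)) = 199*(473 - 3*(-22)) = 199*(473 + 66) = 199*539 = 107261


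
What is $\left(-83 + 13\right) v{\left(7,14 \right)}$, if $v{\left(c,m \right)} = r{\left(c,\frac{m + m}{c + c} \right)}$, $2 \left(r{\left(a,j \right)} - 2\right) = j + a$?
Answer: $-455$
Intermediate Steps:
$r{\left(a,j \right)} = 2 + \frac{a}{2} + \frac{j}{2}$ ($r{\left(a,j \right)} = 2 + \frac{j + a}{2} = 2 + \frac{a + j}{2} = 2 + \left(\frac{a}{2} + \frac{j}{2}\right) = 2 + \frac{a}{2} + \frac{j}{2}$)
$v{\left(c,m \right)} = 2 + \frac{c}{2} + \frac{m}{2 c}$ ($v{\left(c,m \right)} = 2 + \frac{c}{2} + \frac{\left(m + m\right) \frac{1}{c + c}}{2} = 2 + \frac{c}{2} + \frac{2 m \frac{1}{2 c}}{2} = 2 + \frac{c}{2} + \frac{m \frac{1}{c}}{2} = 2 + \frac{c}{2} + \frac{m}{2 c}$)
$\left(-83 + 13\right) v{\left(7,14 \right)} = \left(-83 + 13\right) \frac{14 + 7 \left(4 + 7\right)}{2 \cdot 7} = - 70 \cdot \frac{1}{2} \cdot \frac{1}{7} \left(14 + 7 \cdot 11\right) = - 70 \cdot \frac{1}{2} \cdot \frac{1}{7} \left(14 + 77\right) = - 70 \cdot \frac{1}{2} \cdot \frac{1}{7} \cdot 91 = \left(-70\right) \frac{13}{2} = -455$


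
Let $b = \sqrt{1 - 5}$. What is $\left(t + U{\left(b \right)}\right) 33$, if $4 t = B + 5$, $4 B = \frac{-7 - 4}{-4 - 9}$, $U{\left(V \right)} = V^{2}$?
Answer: $- \frac{18513}{208} \approx -89.005$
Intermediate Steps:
$b = 2 i$ ($b = \sqrt{-4} = 2 i \approx 2.0 i$)
$B = \frac{11}{52}$ ($B = \frac{\left(-7 - 4\right) \frac{1}{-4 - 9}}{4} = \frac{\left(-11\right) \frac{1}{-13}}{4} = \frac{\left(-11\right) \left(- \frac{1}{13}\right)}{4} = \frac{1}{4} \cdot \frac{11}{13} = \frac{11}{52} \approx 0.21154$)
$t = \frac{271}{208}$ ($t = \frac{\frac{11}{52} + 5}{4} = \frac{1}{4} \cdot \frac{271}{52} = \frac{271}{208} \approx 1.3029$)
$\left(t + U{\left(b \right)}\right) 33 = \left(\frac{271}{208} + \left(2 i\right)^{2}\right) 33 = \left(\frac{271}{208} - 4\right) 33 = \left(- \frac{561}{208}\right) 33 = - \frac{18513}{208}$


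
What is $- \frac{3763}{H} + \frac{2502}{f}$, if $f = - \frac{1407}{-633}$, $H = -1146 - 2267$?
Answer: $\frac{1803562633}{1600697} \approx 1126.7$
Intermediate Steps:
$H = -3413$ ($H = -1146 - 2267 = -3413$)
$f = \frac{469}{211}$ ($f = \left(-1407\right) \left(- \frac{1}{633}\right) = \frac{469}{211} \approx 2.2227$)
$- \frac{3763}{H} + \frac{2502}{f} = - \frac{3763}{-3413} + \frac{2502}{\frac{469}{211}} = \left(-3763\right) \left(- \frac{1}{3413}\right) + 2502 \cdot \frac{211}{469} = \frac{3763}{3413} + \frac{527922}{469} = \frac{1803562633}{1600697}$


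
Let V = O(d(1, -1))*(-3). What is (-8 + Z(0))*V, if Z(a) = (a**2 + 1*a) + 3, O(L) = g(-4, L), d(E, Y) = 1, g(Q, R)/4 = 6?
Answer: 360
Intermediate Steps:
g(Q, R) = 24 (g(Q, R) = 4*6 = 24)
O(L) = 24
V = -72 (V = 24*(-3) = -72)
Z(a) = 3 + a + a**2 (Z(a) = (a**2 + a) + 3 = (a + a**2) + 3 = 3 + a + a**2)
(-8 + Z(0))*V = (-8 + (3 + 0 + 0**2))*(-72) = (-8 + (3 + 0 + 0))*(-72) = (-8 + 3)*(-72) = -5*(-72) = 360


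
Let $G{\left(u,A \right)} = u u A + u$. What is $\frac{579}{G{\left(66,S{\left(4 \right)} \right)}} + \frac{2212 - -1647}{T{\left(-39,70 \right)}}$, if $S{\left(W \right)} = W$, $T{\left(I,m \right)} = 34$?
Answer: $\frac{330949}{2915} \approx 113.53$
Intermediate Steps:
$G{\left(u,A \right)} = u + A u^{2}$ ($G{\left(u,A \right)} = u^{2} A + u = A u^{2} + u = u + A u^{2}$)
$\frac{579}{G{\left(66,S{\left(4 \right)} \right)}} + \frac{2212 - -1647}{T{\left(-39,70 \right)}} = \frac{579}{66 \left(1 + 4 \cdot 66\right)} + \frac{2212 - -1647}{34} = \frac{579}{66 \left(1 + 264\right)} + \left(2212 + 1647\right) \frac{1}{34} = \frac{579}{66 \cdot 265} + 3859 \cdot \frac{1}{34} = \frac{579}{17490} + \frac{227}{2} = 579 \cdot \frac{1}{17490} + \frac{227}{2} = \frac{193}{5830} + \frac{227}{2} = \frac{330949}{2915}$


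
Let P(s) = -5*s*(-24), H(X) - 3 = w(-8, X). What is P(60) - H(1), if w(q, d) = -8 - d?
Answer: 7206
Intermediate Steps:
H(X) = -5 - X (H(X) = 3 + (-8 - X) = -5 - X)
P(s) = 120*s
P(60) - H(1) = 120*60 - (-5 - 1*1) = 7200 - (-5 - 1) = 7200 - 1*(-6) = 7200 + 6 = 7206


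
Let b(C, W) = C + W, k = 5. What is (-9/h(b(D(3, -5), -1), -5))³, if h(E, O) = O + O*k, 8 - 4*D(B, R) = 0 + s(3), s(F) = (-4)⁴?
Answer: 27/1000 ≈ 0.027000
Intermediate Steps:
s(F) = 256
D(B, R) = -62 (D(B, R) = 2 - (0 + 256)/4 = 2 - ¼*256 = 2 - 64 = -62)
h(E, O) = 6*O (h(E, O) = O + O*5 = O + 5*O = 6*O)
(-9/h(b(D(3, -5), -1), -5))³ = (-9/(6*(-5)))³ = (-9/(-30))³ = (-9*(-1/30))³ = (3/10)³ = 27/1000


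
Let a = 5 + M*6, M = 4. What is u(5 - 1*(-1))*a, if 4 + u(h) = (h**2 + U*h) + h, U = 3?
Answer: 1624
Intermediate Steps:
u(h) = -4 + h**2 + 4*h (u(h) = -4 + ((h**2 + 3*h) + h) = -4 + (h**2 + 4*h) = -4 + h**2 + 4*h)
a = 29 (a = 5 + 4*6 = 5 + 24 = 29)
u(5 - 1*(-1))*a = (-4 + (5 - 1*(-1))**2 + 4*(5 - 1*(-1)))*29 = (-4 + (5 + 1)**2 + 4*(5 + 1))*29 = (-4 + 6**2 + 4*6)*29 = (-4 + 36 + 24)*29 = 56*29 = 1624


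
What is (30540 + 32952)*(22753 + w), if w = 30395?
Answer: 3374472816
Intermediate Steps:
(30540 + 32952)*(22753 + w) = (30540 + 32952)*(22753 + 30395) = 63492*53148 = 3374472816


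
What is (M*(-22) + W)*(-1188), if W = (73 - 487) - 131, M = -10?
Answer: 386100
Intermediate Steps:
W = -545 (W = -414 - 131 = -545)
(M*(-22) + W)*(-1188) = (-10*(-22) - 545)*(-1188) = (220 - 545)*(-1188) = -325*(-1188) = 386100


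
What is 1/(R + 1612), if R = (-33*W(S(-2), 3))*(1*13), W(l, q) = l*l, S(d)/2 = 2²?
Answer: -1/25844 ≈ -3.8694e-5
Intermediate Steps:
S(d) = 8 (S(d) = 2*2² = 2*4 = 8)
W(l, q) = l²
R = -27456 (R = (-33*8²)*(1*13) = -33*64*13 = -2112*13 = -27456)
1/(R + 1612) = 1/(-27456 + 1612) = 1/(-25844) = -1/25844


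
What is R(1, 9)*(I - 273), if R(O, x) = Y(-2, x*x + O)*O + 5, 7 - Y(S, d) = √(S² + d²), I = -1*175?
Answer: -5376 + 25984*√2 ≈ 31371.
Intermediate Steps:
I = -175
Y(S, d) = 7 - √(S² + d²)
R(O, x) = 5 + O*(7 - √(4 + (O + x²)²)) (R(O, x) = (7 - √((-2)² + (x*x + O)²))*O + 5 = (7 - √(4 + (x² + O)²))*O + 5 = (7 - √(4 + (O + x²)²))*O + 5 = O*(7 - √(4 + (O + x²)²)) + 5 = 5 + O*(7 - √(4 + (O + x²)²)))
R(1, 9)*(I - 273) = (5 - 1*1*(-7 + √(4 + (1 + 9²)²)))*(-175 - 273) = (5 - 1*1*(-7 + √(4 + (1 + 81)²)))*(-448) = (5 - 1*1*(-7 + √(4 + 82²)))*(-448) = (5 - 1*1*(-7 + √(4 + 6724)))*(-448) = (5 - 1*1*(-7 + √6728))*(-448) = (5 - 1*1*(-7 + 58*√2))*(-448) = (5 + (7 - 58*√2))*(-448) = (12 - 58*√2)*(-448) = -5376 + 25984*√2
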